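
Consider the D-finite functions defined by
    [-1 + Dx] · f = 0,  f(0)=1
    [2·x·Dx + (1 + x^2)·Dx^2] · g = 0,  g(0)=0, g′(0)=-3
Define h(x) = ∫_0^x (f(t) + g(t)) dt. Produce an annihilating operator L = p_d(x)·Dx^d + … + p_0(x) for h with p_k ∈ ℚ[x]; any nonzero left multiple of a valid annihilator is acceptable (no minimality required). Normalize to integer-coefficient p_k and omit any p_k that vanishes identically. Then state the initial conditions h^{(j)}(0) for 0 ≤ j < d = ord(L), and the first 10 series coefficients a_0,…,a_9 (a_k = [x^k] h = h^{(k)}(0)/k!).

f: a_k = 1, 1, 1/2, 1/6, 1/24, 1/120, 1/720, 1/5040, 1/40320, 1/362880, …
g: a_k = 0, -3, 0, 1, 0, -3/5, 0, 3/7, 0, -1/3, …
h₀=f+g: left-lcm gives L₀, ord ≤ 3.
Integrate: L := L₀·Dx.
L = (2 - 4·x - 2·x^2)·Dx^2 + (-3 + 3·x + x^2 - x^3)·Dx^3 + (1 + x + x^2 + x^3)·Dx^4  (order 4).
h: a_k = 0, 1, -1, 1/6, 7/24, 1/120, -71/720, 1/5040, 2161/40320, 1/362880, …
ICs: h(0) = 0, h′(0) = 1, h′′(0) = -2, h′′′(0) = 1.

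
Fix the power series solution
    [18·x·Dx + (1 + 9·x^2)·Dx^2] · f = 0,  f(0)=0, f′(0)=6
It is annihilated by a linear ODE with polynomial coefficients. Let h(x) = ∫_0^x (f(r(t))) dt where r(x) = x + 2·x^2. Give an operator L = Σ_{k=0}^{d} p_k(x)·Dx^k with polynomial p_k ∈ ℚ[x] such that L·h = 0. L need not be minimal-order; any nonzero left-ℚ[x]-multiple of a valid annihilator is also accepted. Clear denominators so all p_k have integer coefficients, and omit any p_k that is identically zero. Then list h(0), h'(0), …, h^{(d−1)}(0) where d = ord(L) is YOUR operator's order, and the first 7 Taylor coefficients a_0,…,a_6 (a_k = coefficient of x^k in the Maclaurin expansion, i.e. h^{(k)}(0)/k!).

f: a_k = 0, 6, 0, -18, 0, 486/5, 0, …
f∘r: x↦r, Dx↦Dx/r' in L_f ⇒ L₀.
Integrate: L := L₀·Dx.
L = (-4 + 18·x + 144·x^2 + 432·x^3 + 432·x^4)·Dx^2 + (1 + 4·x + 9·x^2 + 72·x^3 + 180·x^4 + 144·x^5)·Dx^3  (order 3).
h: a_k = 0, 0, 3, 4, -9/2, -108/5, -99/5, …
ICs: h(0) = 0, h′(0) = 0, h′′(0) = 6.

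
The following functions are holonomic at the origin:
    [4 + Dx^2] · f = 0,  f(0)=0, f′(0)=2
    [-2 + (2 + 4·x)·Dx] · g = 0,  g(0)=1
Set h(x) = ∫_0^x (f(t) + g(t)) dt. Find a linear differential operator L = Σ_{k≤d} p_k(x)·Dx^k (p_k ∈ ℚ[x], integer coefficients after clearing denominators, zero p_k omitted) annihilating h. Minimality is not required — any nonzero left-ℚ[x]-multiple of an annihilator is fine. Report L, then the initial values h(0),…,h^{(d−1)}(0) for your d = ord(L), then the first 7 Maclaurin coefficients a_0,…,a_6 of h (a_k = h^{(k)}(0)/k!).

f: a_k = 0, 2, 0, -4/3, 0, 4/15, 0, …
g: a_k = 1, 1, -1/2, 1/2, -5/8, 7/8, -21/16, …
L₀ := lclm(L_f,L_g); ord L₀ ≤ 2+1.
Integrate: L := L₀·Dx.
L = (-28 - 64·x - 64·x^2)·Dx + (12 + 88·x + 192·x^2 + 128·x^3)·Dx^2 + (-7 - 16·x - 16·x^2)·Dx^3 + (3 + 22·x + 48·x^2 + 32·x^3)·Dx^4  (order 4).
h: a_k = 0, 1, 3/2, -1/6, -5/24, -1/8, 137/720, …
ICs: h(0) = 0, h′(0) = 1, h′′(0) = 3, h′′′(0) = -1.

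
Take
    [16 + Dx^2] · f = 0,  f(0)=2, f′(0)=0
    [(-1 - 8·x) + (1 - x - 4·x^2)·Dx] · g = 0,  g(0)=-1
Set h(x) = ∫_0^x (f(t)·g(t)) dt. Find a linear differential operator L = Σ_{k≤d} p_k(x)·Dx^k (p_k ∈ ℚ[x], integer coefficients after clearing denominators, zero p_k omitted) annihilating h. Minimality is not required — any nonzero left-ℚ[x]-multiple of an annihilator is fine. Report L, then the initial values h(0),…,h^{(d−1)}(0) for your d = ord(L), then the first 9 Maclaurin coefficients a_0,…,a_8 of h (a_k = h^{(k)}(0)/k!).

L = (-8 + 16·x + 64·x^2)·Dx + (2 + 16·x)·Dx^2 + (-1 + x + 4·x^2)·Dx^3  (order 3).
h: a_k = 0, -2, -1, 2, -1/2, 2/15, -11/9, 302/315, -509/180, …
ICs: h(0) = 0, h′(0) = -2, h′′(0) = -2.

f: a_k = 2, 0, -16, 0, 64/3, 0, -512/45, 0, 1024/315, …
g: a_k = -1, -1, -5, -9, -29, -65, -181, -441, -1165, …
h₀=f·g: eliminate ⇒ L₀, order ≤ 2·1.
h=∫h₀ ⇒ L = L₀·Dx.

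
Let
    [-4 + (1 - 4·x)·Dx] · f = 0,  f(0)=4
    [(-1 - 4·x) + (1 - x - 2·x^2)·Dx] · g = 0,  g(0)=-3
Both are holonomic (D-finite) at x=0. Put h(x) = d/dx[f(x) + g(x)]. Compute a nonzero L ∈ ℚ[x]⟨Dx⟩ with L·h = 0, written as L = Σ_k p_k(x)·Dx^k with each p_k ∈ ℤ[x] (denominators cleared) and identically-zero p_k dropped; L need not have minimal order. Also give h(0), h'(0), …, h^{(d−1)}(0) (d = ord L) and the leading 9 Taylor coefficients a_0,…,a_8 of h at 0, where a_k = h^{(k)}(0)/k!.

L = (168 + 192·x + 1728·x^2 - 768·x^3 + 768·x^4) + (-33 - 144·x + 264·x^2 + 1056·x^3 - 576·x^4 + 768·x^5)·Dx + (1 + 13·x - 100·x^2 + 120·x^3 + 40·x^4 - 64·x^5 + 128·x^6)·Dx^2  (order 2).
h: a_k = 13, 110, 723, 3964, 20165, 97530, 456967, 2093048, 9427977, …
ICs: h(0) = 13, h′(0) = 110.

f: a_k = 4, 16, 64, 256, 1024, 4096, 16384, 65536, 262144, …
g: a_k = -3, -3, -9, -15, -33, -63, -129, -255, -513, …
h₀=f+g: left-lcm gives L₀, ord ≤ 2.
Differentiate: ansatz ord ≤ ord L₀ ⇒ L.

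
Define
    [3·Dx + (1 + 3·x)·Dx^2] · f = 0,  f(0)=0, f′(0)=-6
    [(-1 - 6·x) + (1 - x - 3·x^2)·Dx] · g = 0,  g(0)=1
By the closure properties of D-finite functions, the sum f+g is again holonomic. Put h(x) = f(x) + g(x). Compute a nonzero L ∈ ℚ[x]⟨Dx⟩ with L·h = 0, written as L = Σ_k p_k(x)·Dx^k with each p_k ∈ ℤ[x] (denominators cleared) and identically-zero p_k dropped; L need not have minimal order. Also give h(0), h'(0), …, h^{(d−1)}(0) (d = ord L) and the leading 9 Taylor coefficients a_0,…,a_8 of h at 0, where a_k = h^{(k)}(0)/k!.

f: a_k = 0, -6, 9, -18, 81/2, -486/5, 243, -4374/7, 6561/4, …
g: a_k = 1, 1, 4, 7, 19, 40, 97, 217, 508, …
h₀=f+g: left-lcm gives L₀, ord ≤ 3.
L = (-270 - 1422·x - 3780·x^2 - 2916·x^3 - 2916·x^4)·Dx + (-24 - 468·x - 2736·x^2 - 5616·x^3 - 5994·x^4 - 4860·x^5)·Dx^2 + (11 + 79·x + 129·x^2 - 171·x^3 - 783·x^4 - 1377·x^5 - 972·x^6)·Dx^3  (order 3).
h: a_k = 1, -5, 13, -11, 119/2, -286/5, 340, -2855/7, 8593/4, …
ICs: h(0) = 1, h′(0) = -5, h′′(0) = 26.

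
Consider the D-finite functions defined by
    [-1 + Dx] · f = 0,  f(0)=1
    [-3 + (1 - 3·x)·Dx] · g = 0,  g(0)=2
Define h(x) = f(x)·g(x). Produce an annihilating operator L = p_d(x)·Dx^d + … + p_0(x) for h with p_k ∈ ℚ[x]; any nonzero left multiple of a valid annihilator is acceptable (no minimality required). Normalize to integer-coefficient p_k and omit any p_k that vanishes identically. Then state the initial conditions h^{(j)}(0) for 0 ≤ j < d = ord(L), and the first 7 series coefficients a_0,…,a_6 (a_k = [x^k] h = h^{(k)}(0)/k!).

L = (4 - 3·x) + (-1 + 3·x)·Dx  (order 1).
h: a_k = 2, 8, 25, 226/3, 2713/12, 10174/15, 732529/360, …
ICs: h(0) = 2.

f: a_k = 1, 1, 1/2, 1/6, 1/24, 1/120, 1/720, …
g: a_k = 2, 6, 18, 54, 162, 486, 1458, …
L₀ := L_f ⊗_s L_g (sym. prod.), ord ≤ 1.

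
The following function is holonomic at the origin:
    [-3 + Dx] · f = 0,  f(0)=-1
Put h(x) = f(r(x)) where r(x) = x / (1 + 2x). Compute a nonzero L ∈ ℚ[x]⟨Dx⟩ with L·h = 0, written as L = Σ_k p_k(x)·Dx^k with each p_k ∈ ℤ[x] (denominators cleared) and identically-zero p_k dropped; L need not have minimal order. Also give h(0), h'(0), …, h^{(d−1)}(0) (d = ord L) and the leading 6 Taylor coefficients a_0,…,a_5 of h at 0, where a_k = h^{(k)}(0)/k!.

f: a_k = -1, -3, -9/2, -9/2, -27/8, -81/40, …
L₀ from L_f via x↦r, Dx↦r'^{-1}Dx.
L = -3 + (1 + 4·x + 4·x^2)·Dx  (order 1).
h: a_k = -1, -3, 3/2, 3/2, -51/8, 519/40, …
ICs: h(0) = -1.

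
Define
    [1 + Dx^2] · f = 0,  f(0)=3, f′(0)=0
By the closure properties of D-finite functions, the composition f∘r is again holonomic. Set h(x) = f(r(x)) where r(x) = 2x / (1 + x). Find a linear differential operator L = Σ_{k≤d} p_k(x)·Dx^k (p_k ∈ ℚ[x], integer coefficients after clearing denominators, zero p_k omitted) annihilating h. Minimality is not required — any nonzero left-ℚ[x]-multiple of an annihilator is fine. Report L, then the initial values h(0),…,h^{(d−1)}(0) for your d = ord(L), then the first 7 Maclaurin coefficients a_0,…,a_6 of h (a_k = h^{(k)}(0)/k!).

f: a_k = 3, 0, -3/2, 0, 1/8, 0, -1/240, …
Substitute x→r, Dx→(1/r')Dx; clear ⇒ L₀.
L = 4 + (2 + 6·x + 6·x^2 + 2·x^3)·Dx + (1 + 4·x + 6·x^2 + 4·x^3 + x^4)·Dx^2  (order 2).
h: a_k = 3, 0, -6, 12, -16, 16, -154/15, …
ICs: h(0) = 3, h′(0) = 0.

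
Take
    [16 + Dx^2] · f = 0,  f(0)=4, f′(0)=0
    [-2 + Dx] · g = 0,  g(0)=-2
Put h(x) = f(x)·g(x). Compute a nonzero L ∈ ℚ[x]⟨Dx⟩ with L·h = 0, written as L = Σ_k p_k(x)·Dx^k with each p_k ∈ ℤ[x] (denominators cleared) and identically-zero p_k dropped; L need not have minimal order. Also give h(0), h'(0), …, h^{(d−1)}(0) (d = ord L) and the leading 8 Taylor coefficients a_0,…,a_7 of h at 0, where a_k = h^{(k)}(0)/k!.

f: a_k = 4, 0, -32, 0, 128/3, 0, -1024/45, 0, …
g: a_k = -2, -4, -4, -8/3, -4/3, -8/15, -8/45, -16/315, …
L₀ := L_f ⊗_s L_g (sym. prod.), ord ≤ 2.
L = 20 - 4·Dx + Dx^2  (order 2).
h: a_k = -8, -16, 48, 352/3, 112/3, -1312/15, -416/5, -1856/315, …
ICs: h(0) = -8, h′(0) = -16.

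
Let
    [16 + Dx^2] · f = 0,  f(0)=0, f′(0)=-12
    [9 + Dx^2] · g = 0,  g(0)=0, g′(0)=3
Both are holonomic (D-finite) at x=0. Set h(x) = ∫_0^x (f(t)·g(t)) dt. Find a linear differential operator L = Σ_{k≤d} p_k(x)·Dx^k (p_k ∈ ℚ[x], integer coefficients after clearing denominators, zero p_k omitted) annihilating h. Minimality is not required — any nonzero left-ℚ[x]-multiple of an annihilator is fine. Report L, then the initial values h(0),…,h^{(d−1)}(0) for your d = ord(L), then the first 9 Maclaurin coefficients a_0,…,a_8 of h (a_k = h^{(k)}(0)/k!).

f: a_k = 0, -12, 0, 32, 0, -128/5, 0, 1024/105, 0, …
g: a_k = 0, 3, 0, -9/2, 0, 81/40, 0, -243/560, 0, …
Sym-product of L_f,L_g gives L₀ (≤ ord 4).
Integrate: L := L₀·Dx.
L = 49·Dx + 50·Dx^3 + Dx^5  (order 5).
h: a_k = 0, 0, 0, -12, 0, 30, 0, -2451/70, 0, …
ICs: h(0) = 0, h′(0) = 0, h′′(0) = 0, h′′′(0) = -72, h′′′′(0) = 0.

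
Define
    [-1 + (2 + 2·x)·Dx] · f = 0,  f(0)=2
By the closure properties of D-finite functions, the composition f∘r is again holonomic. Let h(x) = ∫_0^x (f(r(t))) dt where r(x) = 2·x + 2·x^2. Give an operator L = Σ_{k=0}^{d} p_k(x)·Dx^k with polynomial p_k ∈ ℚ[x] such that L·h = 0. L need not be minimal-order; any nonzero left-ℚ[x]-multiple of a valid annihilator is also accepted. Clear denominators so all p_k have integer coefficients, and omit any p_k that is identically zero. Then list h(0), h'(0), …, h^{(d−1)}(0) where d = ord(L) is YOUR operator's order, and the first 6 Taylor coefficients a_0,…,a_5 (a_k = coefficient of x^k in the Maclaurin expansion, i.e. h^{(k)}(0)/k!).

L = (-1 - 2·x)·Dx + (1 + 2·x + 2·x^2)·Dx^2  (order 2).
h: a_k = 0, 2, 1, 1/3, -1/4, 3/20, …
ICs: h(0) = 0, h′(0) = 2.

f: a_k = 2, 1, -1/4, 1/8, -5/64, 7/128, …
Substitute x→r, Dx→(1/r')Dx; clear ⇒ L₀.
Integrate: L := L₀·Dx.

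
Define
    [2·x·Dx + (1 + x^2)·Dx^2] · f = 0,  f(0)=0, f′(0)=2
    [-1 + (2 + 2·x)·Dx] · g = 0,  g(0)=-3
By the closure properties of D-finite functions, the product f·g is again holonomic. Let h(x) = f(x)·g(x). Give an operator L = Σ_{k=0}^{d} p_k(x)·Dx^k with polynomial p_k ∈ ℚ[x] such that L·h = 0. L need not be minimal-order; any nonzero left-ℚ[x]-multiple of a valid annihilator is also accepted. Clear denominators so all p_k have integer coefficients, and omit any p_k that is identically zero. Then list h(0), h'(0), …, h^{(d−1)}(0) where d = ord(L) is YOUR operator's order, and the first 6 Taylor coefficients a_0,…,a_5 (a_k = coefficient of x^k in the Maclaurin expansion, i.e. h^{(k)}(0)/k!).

L = (3 - 4·x - x^2) + (-4 + 4·x + 12·x^2 + 4·x^3)·Dx + (4 + 8·x + 8·x^2 + 8·x^3 + 4·x^4)·Dx^2  (order 2).
h: a_k = 0, -6, -3, 11/4, 5/8, -389/320, …
ICs: h(0) = 0, h′(0) = -6.

f: a_k = 0, 2, 0, -2/3, 0, 2/5, …
g: a_k = -3, -3/2, 3/8, -3/16, 15/128, -21/256, …
Product ⇒ symmetric product L₀, ord ≤ 2.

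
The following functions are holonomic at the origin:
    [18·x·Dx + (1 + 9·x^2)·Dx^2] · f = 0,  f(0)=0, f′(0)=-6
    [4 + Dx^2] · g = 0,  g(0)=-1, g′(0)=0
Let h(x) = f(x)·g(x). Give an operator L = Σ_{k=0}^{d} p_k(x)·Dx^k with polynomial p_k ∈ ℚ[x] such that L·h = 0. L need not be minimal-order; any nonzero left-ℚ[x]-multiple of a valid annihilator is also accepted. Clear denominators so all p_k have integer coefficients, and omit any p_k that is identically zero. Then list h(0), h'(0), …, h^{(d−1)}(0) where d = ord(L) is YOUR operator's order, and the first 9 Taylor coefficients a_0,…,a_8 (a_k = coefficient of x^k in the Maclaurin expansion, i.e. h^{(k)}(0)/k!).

f: a_k = 0, -6, 0, 18, 0, -486/5, 0, 4374/7, 0, …
g: a_k = -1, 0, 2, 0, -2/3, 0, 4/45, 0, -2/315, …
f·g: L₀ = L_f ⊗_s L_g, ord ≤ 2·2.
L = (2080 + 50256·x^2 + 89424·x^4 + 186624·x^6 + 419904·x^8) + (3168·x + 38880·x^3 + 139968·x^5 + 419904·x^7)·Dx + (572 + 13788·x^2 + 33048·x^4 + 93312·x^6 + 209952·x^8)·Dx^2 + (792·x + 9720·x^3 + 34992·x^5 + 104976·x^7)·Dx^3 + (13 + 306·x^2 + 2673·x^4 + 11664·x^6 + 26244·x^8)·Dx^4  (order 4).
h: a_k = 0, 6, 0, -30, 0, 686/5, 0, -87338/105, 0, …
ICs: h(0) = 0, h′(0) = 6, h′′(0) = 0, h′′′(0) = -180.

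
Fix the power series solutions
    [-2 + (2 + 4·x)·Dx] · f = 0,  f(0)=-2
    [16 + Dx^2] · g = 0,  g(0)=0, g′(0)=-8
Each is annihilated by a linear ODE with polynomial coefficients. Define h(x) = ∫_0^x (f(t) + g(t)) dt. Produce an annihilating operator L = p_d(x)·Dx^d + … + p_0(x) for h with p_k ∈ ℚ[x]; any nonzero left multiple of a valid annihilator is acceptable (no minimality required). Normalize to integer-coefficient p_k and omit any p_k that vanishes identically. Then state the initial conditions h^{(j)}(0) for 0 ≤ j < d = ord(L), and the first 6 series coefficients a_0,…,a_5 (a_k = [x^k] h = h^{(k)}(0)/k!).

f: a_k = -2, -2, 1, -1, 5/4, -7/4, …
g: a_k = 0, -8, 0, 64/3, 0, -256/15, …
h₀=f+g: left-lcm gives L₀, ord ≤ 3.
h=∫₀ˣh₀: take L = L₀·Dx.
L = (-304 - 1024·x - 1024·x^2)·Dx + (240 + 1504·x + 3072·x^2 + 2048·x^3)·Dx^2 + (-19 - 64·x - 64·x^2)·Dx^3 + (15 + 94·x + 192·x^2 + 128·x^3)·Dx^4  (order 4).
h: a_k = 0, -2, -5, 1/3, 61/12, 1/4, …
ICs: h(0) = 0, h′(0) = -2, h′′(0) = -10, h′′′(0) = 2.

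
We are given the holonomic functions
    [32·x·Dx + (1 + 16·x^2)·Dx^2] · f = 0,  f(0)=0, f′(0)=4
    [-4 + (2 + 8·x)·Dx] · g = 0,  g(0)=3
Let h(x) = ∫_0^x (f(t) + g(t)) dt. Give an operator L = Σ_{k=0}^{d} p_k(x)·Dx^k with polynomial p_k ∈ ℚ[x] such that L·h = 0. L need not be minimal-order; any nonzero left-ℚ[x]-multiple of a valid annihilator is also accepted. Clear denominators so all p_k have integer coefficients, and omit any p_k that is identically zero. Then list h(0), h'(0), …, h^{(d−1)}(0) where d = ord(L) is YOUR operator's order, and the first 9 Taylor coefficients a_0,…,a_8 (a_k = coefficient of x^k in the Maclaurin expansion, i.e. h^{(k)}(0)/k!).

L = (-32 - 320·x + 1536·x^2 + 3072·x^3)·Dx^2 + (-22 - 128·x + 320·x^2 + 6144·x^3 + 10752·x^4)·Dx^3 + (-1 + 12·x + 96·x^2 + 384·x^3 + 1792·x^4 + 3072·x^5)·Dx^4  (order 4).
h: a_k = 0, 3, 5, -2, -7/3, -6, 722/15, -36, -1355/7, …
ICs: h(0) = 0, h′(0) = 3, h′′(0) = 10, h′′′(0) = -12.

f: a_k = 0, 4, 0, -64/3, 0, 1024/5, 0, -16384/7, 0, …
g: a_k = 3, 6, -6, 12, -30, 84, -252, 792, -2574, …
L₀ := lclm(L_f,L_g); ord L₀ ≤ 2+1.
∫: right-multiply L₀ by Dx.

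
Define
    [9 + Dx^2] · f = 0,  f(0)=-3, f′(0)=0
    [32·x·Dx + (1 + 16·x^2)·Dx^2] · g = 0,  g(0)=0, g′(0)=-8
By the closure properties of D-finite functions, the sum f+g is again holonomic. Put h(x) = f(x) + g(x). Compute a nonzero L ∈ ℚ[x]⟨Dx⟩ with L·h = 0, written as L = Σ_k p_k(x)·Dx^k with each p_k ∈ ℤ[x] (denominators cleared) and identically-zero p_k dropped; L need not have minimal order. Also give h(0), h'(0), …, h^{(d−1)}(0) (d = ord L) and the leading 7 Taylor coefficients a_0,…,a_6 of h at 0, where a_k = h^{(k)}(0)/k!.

L = (-52704·x + 967680·x^3 + 663552·x^5)·Dx + (-207 + 13104·x^2 + 283392·x^4 + 331776·x^6)·Dx^2 + (-5856·x + 107520·x^3 + 73728·x^5)·Dx^3 + (-23 + 1456·x^2 + 31488·x^4 + 36864·x^6)·Dx^4  (order 4).
h: a_k = -3, -8, 27/2, 128/3, -81/8, -2048/5, 243/80, …
ICs: h(0) = -3, h′(0) = -8, h′′(0) = 27, h′′′(0) = 256.

f: a_k = -3, 0, 27/2, 0, -81/8, 0, 243/80, …
g: a_k = 0, -8, 0, 128/3, 0, -2048/5, 0, …
f+g: L₀ = lclm(L_f,L_g), ord ≤ 2+2.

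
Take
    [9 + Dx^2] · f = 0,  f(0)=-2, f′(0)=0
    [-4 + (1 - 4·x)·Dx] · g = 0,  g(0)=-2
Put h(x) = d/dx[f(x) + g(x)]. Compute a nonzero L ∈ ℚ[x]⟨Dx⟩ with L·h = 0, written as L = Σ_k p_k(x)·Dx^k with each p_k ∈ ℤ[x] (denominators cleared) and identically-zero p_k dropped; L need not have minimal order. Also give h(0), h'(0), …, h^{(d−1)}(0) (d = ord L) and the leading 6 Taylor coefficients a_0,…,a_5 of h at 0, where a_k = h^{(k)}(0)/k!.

L = (4824 - 1728·x + 3456·x^2) + (-315 + 1476·x - 1296·x^2 + 1728·x^3)·Dx + (536 - 192·x + 384·x^2)·Dx^2 + (-35 + 164·x - 144·x^2 + 192·x^3)·Dx^3  (order 3).
h: a_k = -8, -46, -384, -2075, -10240, -982797/20, …
ICs: h(0) = -8, h′(0) = -46, h′′(0) = -768.

f: a_k = -2, 0, 9, 0, -27/4, 0, …
g: a_k = -2, -8, -32, -128, -512, -2048, …
f+g: L₀ = lclm(L_f,L_g), ord ≤ 2+1.
Differentiate: ansatz ord ≤ ord L₀ ⇒ L.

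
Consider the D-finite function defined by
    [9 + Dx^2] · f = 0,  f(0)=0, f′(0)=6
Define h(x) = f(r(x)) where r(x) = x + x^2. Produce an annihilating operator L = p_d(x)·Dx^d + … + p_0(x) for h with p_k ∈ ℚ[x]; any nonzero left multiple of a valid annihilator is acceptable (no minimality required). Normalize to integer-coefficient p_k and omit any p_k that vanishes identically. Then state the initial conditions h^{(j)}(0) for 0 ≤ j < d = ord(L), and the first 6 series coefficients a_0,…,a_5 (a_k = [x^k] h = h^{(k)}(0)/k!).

L = (9 + 54·x + 108·x^2 + 72·x^3) - 2·Dx + (1 + 2·x)·Dx^2  (order 2).
h: a_k = 0, 6, 6, -9, -27, -459/20, …
ICs: h(0) = 0, h′(0) = 6.

f: a_k = 0, 6, 0, -9, 0, 81/20, …
f∘r: x↦r, Dx↦Dx/r' in L_f ⇒ L₀.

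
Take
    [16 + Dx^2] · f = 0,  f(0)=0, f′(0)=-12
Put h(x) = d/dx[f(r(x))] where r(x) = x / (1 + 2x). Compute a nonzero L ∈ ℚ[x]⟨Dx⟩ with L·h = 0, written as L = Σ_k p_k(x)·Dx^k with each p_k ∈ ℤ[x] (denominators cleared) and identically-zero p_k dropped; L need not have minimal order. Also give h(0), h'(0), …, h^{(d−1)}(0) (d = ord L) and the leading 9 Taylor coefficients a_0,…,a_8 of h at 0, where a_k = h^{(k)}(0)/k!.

f: a_k = 0, -12, 0, 32, 0, -128/5, 0, 1024/105, 0, …
h₀=f(r): pull back L_f along r ⇒ L₀.
Derive L from L₀ (diff closure).
L = (40 + 96·x + 96·x^2) + (12 + 72·x + 144·x^2 + 96·x^3)·Dx + (1 + 8·x + 24·x^2 + 32·x^3 + 16·x^4)·Dx^2  (order 2).
h: a_k = -12, 48, -48, -384, 2752, -11520, 565504/15, -1552384/15, 25222144/105, …
ICs: h(0) = -12, h′(0) = 48.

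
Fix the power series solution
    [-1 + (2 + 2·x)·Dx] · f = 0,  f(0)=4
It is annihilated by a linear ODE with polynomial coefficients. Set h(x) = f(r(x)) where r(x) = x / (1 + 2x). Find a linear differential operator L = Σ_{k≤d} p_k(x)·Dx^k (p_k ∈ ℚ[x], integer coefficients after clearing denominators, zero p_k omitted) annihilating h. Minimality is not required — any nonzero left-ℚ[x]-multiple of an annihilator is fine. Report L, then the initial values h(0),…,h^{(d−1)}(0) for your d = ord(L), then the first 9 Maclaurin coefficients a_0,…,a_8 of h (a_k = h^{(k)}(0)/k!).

f: a_k = 4, 2, -1/2, 1/4, -5/32, 7/64, -21/256, 33/512, -429/8192, …
L₀ from L_f via x↦r, Dx↦r'^{-1}Dx.
L = -1 + (2 + 10·x + 12·x^2)·Dx  (order 1).
h: a_k = 4, 2, -9/2, 41/4, -757/32, 3543/64, -33645/256, 162105/512, -6340365/8192, …
ICs: h(0) = 4.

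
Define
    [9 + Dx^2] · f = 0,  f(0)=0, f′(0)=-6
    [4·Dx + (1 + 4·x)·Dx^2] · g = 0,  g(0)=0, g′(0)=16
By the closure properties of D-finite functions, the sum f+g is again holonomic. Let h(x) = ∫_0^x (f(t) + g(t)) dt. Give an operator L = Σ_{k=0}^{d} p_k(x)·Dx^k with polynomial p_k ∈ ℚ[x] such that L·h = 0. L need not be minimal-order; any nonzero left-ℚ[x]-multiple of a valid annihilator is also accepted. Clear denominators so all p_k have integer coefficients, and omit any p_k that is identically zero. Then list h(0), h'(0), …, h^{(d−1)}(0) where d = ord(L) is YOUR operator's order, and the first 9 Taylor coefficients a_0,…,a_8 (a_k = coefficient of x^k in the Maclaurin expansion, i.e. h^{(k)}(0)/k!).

f: a_k = 0, -6, 0, 9, 0, -81/20, 0, 243/280, 0, …
g: a_k = 0, 16, -32, 256/3, -256, 4096/5, -8192/3, 65536/7, -32768, …
Sum ⇒ L₀ = lclm(L_f,L_g) in ℚ(x)⟨Dx⟩.
∫: right-multiply L₀ by Dx.
L = (3780 + 2592·x + 5184·x^2)·Dx^2 + (369 + 2124·x + 3888·x^2 + 5184·x^3)·Dx^3 + (420 + 288·x + 576·x^2)·Dx^4 + (41 + 236·x + 432·x^2 + 576·x^3)·Dx^5  (order 5).
h: a_k = 0, 0, 5, -32/3, 283/12, -256/5, 16303/120, -8192/21, 2621683/2240, …
ICs: h(0) = 0, h′(0) = 0, h′′(0) = 10, h′′′(0) = -64, h′′′′(0) = 566.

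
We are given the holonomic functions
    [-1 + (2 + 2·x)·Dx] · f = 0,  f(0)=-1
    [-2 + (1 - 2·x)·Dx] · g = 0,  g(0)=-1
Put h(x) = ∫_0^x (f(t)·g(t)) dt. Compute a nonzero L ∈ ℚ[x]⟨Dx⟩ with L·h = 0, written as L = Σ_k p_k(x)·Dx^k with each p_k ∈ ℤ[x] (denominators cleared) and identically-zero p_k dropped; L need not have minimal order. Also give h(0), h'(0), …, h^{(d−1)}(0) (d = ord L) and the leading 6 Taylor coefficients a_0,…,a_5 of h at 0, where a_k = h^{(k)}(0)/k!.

L = (5 + 2·x)·Dx + (-2 + 2·x + 4·x^2)·Dx^2  (order 2).
h: a_k = 0, 1, 5/4, 13/8, 157/64, 2507/640, …
ICs: h(0) = 0, h′(0) = 1.

f: a_k = -1, -1/2, 1/8, -1/16, 5/128, -7/256, …
g: a_k = -1, -2, -4, -8, -16, -32, …
Sym-product of L_f,L_g gives L₀ (≤ ord 1).
Integrate: L := L₀·Dx.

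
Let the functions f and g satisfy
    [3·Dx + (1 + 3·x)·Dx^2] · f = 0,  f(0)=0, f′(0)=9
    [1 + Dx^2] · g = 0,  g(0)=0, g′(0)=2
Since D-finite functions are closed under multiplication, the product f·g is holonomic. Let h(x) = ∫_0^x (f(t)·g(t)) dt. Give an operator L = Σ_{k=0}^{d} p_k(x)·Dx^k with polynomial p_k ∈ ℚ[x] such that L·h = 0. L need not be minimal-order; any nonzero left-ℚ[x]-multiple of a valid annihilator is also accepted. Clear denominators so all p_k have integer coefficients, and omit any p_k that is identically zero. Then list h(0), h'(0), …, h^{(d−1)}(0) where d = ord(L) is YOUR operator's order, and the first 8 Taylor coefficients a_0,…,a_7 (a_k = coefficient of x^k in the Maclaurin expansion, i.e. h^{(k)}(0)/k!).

f: a_k = 0, 9, -27/2, 27, -243/4, 729/5, -729/2, 6561/7, …
g: a_k = 0, 2, 0, -1/3, 0, 1/60, 0, -1/2520, …
Product ⇒ symmetric product L₀, ord ≤ 4.
∫: right-multiply L₀ by Dx.
L = (-203 - 222·x - 189·x^2 + 432·x^3 + 324·x^4)·Dx + (-84 - 108·x + 648·x^2 + 648·x^3)·Dx^2 + (-208 - 228·x - 54·x^2 + 864·x^3 + 648·x^4)·Dx^3 + (-84 - 108·x + 648·x^2 + 648·x^3)·Dx^4 + (-5 - 6·x + 135·x^2 + 432·x^3 + 324·x^4)·Dx^5  (order 5).
h: a_k = 0, 0, 0, 6, -27/4, 51/5, -39/2, 1131/28, …
ICs: h(0) = 0, h′(0) = 0, h′′(0) = 0, h′′′(0) = 36, h′′′′(0) = -162.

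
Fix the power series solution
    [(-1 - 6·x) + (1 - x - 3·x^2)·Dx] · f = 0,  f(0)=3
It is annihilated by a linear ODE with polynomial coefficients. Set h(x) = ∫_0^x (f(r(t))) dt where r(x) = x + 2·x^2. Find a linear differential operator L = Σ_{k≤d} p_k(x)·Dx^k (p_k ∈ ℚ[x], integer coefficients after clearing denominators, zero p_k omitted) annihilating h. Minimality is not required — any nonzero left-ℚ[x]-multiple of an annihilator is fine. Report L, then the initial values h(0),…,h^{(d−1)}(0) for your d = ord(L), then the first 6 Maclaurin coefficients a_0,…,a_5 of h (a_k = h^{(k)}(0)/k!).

f: a_k = 3, 3, 12, 21, 57, 120, …
Substitute x→r, Dx→(1/r')Dx; clear ⇒ L₀.
∫: right-multiply L₀ by Dx.
L = (1 + 10·x + 36·x^2 + 48·x^3)·Dx + (-1 + x + 5·x^2 + 12·x^3 + 12·x^4)·Dx^2  (order 2).
h: a_k = 0, 3, 3/2, 6, 69/4, 231/5, …
ICs: h(0) = 0, h′(0) = 3.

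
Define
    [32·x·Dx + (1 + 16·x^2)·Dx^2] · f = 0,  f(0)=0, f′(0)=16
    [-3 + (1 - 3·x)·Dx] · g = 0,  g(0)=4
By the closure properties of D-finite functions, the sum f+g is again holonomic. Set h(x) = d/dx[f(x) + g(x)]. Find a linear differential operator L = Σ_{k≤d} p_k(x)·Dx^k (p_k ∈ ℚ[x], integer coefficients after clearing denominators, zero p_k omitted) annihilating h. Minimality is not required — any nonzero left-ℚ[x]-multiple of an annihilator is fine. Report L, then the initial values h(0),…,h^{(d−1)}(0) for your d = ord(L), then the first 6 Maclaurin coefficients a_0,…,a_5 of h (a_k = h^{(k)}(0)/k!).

f: a_k = 0, 16, 0, -256/3, 0, 4096/5, …
g: a_k = 4, 12, 36, 108, 324, 972, …
Sum ⇒ L₀ = lclm(L_f,L_g) in ℚ(x)⟨Dx⟩.
h=h₀': d/dx-closure on L₀ ⇒ L.
L = (96 - 1152·x - 4608·x^2) + (-43 + 96·x - 240·x^2 - 4608·x^3)·Dx + (3 + 7·x + 112·x^3 - 768·x^4)·Dx^2  (order 2).
h: a_k = 28, 72, 68, 1296, 8956, 17496, …
ICs: h(0) = 28, h′(0) = 72.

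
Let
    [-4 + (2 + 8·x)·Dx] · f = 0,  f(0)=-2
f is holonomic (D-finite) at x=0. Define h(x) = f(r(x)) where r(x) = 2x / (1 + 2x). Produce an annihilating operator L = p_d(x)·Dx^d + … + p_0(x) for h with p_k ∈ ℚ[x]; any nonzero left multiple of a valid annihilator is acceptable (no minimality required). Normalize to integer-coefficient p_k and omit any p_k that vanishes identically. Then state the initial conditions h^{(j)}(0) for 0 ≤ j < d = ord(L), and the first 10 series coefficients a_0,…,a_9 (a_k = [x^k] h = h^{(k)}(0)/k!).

f: a_k = -2, -4, 4, -8, 20, -56, 168, -528, 1716, -5720, …
f∘r: x↦r, Dx↦Dx/r' in L_f ⇒ L₀.
L = -4 + (1 + 12·x + 20·x^2)·Dx  (order 1).
h: a_k = -2, -8, 32, -160, 960, -6528, 48128, -374272, 3020800, -25057280, …
ICs: h(0) = -2.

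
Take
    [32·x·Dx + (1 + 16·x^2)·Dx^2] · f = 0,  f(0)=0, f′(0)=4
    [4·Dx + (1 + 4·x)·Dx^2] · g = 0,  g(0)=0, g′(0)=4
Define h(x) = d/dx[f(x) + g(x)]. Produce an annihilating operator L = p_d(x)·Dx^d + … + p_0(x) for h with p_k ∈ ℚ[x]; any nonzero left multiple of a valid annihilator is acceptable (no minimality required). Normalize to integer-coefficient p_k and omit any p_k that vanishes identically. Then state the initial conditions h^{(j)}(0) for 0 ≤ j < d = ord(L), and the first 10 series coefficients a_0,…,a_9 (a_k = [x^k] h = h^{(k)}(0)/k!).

f: a_k = 0, 4, 0, -64/3, 0, 1024/5, 0, -16384/7, 0, 262144/9, …
g: a_k = 0, 4, -8, 64/3, -64, 1024/5, -2048/3, 16384/7, -8192, 262144/9, …
Weyl lclm of L_f,L_g ⇒ L₀ (ord ≤ 4).
h=h₀': d/dx-closure on L₀ ⇒ L.
L = (-32 - 384·x + 1536·x^2 + 2048·x^3) + (-16 - 64·x + 3072·x^3 + 4096·x^4)·Dx + (-1 + 4·x + 32·x^2 + 128·x^3 + 768·x^4 + 1024·x^5)·Dx^2  (order 2).
h: a_k = 8, -16, 0, -256, 2048, -4096, 0, -65536, 524288, -1048576, …
ICs: h(0) = 8, h′(0) = -16.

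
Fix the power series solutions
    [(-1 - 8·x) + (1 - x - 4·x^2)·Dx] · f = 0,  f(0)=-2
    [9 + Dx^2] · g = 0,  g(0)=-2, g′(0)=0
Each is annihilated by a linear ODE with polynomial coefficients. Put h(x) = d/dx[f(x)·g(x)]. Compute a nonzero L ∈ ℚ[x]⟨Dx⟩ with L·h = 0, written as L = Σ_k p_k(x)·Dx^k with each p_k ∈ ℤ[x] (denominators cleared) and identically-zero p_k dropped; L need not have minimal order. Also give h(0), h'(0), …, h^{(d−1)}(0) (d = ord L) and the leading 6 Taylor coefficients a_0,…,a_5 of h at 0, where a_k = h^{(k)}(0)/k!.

L = (-33 - 162·x - 567·x^2 + 648·x^3 + 1296·x^4) + (6 + 66·x + 216·x^2 + 576·x^3)·Dx + (1 - 10·x - 31·x^2 + 72·x^3 + 144·x^4)·Dx^2  (order 2).
h: a_k = 4, 4, 54, 158, 1115/2, 15927/10, …
ICs: h(0) = 4, h′(0) = 4.

f: a_k = -2, -2, -10, -18, -58, -130, …
g: a_k = -2, 0, 9, 0, -27/4, 0, …
Sym-product of L_f,L_g gives L₀ (≤ ord 2).
h=h₀': d/dx-closure on L₀ ⇒ L.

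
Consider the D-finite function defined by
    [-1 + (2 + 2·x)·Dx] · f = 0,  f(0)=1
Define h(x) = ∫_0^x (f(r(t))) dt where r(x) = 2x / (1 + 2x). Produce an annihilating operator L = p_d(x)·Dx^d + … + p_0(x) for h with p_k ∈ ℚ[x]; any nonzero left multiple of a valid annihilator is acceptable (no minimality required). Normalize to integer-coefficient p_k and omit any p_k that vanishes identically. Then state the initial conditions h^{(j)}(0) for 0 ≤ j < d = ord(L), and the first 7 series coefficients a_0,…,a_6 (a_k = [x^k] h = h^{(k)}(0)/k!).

f: a_k = 1, 1/2, -1/8, 1/16, -5/128, 7/256, -21/1024, …
f∘r: x↦r, Dx↦Dx/r' in L_f ⇒ L₀.
h=∫h₀ ⇒ L = L₀·Dx.
L = -Dx + (1 + 6·x + 8·x^2)·Dx^2  (order 2).
h: a_k = 0, 1, 1/2, -5/6, 13/8, -141/40, 133/16, …
ICs: h(0) = 0, h′(0) = 1.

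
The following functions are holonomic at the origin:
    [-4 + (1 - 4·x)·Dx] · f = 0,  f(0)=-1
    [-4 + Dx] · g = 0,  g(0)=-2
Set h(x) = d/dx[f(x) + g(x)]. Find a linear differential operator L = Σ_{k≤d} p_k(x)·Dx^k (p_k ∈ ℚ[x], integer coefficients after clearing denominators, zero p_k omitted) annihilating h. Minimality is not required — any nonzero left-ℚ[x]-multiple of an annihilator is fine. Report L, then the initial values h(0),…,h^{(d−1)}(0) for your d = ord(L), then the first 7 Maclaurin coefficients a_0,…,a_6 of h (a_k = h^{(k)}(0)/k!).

L = (64 + 128·x) + (-20 - 32·x + 64·x^2)·Dx + (1 - 16·x^2)·Dx^2  (order 2).
h: a_k = -12, -64, -256, -3328/3, -15616/3, -369664/15, -5163008/45, …
ICs: h(0) = -12, h′(0) = -64.

f: a_k = -1, -4, -16, -64, -256, -1024, -4096, …
g: a_k = -2, -8, -16, -64/3, -64/3, -256/15, -512/45, …
f+g: L₀ = lclm(L_f,L_g), ord ≤ 1+1.
Differentiate: ansatz ord ≤ ord L₀ ⇒ L.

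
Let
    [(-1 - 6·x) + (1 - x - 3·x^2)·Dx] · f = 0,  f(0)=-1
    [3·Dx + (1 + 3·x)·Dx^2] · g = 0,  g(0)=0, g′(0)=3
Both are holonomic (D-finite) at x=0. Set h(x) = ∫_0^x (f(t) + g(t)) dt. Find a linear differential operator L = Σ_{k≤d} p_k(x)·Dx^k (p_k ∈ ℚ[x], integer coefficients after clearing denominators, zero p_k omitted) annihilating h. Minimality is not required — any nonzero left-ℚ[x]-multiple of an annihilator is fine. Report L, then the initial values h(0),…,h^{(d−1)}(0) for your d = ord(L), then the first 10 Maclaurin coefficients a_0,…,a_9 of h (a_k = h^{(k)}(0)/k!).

L = (270 + 1422·x + 3780·x^2 + 2916·x^3 + 2916·x^4)·Dx^2 + (24 + 468·x + 2736·x^2 + 5616·x^3 + 5994·x^4 + 4860·x^5)·Dx^3 + (-11 - 79·x - 129·x^2 + 171·x^3 + 783·x^4 + 1377·x^5 + 972·x^6)·Dx^4  (order 4).
h: a_k = 0, -1, 1, -17/6, 1/2, -157/20, 43/30, -437/14, 167/14, -10625/72, …
ICs: h(0) = 0, h′(0) = -1, h′′(0) = 2, h′′′(0) = -17.

f: a_k = -1, -1, -4, -7, -19, -40, -97, -217, -508, -1159, …
g: a_k = 0, 3, -9/2, 9, -81/4, 243/5, -243/2, 2187/7, -6561/8, 2187, …
Sum ⇒ L₀ = lclm(L_f,L_g) in ℚ(x)⟨Dx⟩.
Integrate: L := L₀·Dx.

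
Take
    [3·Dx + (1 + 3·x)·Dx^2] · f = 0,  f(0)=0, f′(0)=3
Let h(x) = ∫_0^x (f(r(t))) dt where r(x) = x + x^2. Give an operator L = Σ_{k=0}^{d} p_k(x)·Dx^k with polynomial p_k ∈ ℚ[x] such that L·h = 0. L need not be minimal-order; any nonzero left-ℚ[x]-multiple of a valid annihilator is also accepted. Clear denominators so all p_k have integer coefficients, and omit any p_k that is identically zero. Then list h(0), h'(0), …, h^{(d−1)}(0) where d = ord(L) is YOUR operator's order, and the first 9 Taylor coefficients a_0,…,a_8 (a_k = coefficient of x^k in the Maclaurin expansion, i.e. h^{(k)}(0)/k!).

L = (1 + 6·x + 6·x^2)·Dx^2 + (1 + 5·x + 9·x^2 + 6·x^3)·Dx^3  (order 3).
h: a_k = 0, 0, 3/2, -1/2, 0, 9/20, -9/10, 9/7, -81/56, …
ICs: h(0) = 0, h′(0) = 0, h′′(0) = 3.

f: a_k = 0, 3, -9/2, 9, -81/4, 243/5, -243/2, 2187/7, -6561/8, …
Substitute x→r, Dx→(1/r')Dx; clear ⇒ L₀.
h=∫h₀ ⇒ L = L₀·Dx.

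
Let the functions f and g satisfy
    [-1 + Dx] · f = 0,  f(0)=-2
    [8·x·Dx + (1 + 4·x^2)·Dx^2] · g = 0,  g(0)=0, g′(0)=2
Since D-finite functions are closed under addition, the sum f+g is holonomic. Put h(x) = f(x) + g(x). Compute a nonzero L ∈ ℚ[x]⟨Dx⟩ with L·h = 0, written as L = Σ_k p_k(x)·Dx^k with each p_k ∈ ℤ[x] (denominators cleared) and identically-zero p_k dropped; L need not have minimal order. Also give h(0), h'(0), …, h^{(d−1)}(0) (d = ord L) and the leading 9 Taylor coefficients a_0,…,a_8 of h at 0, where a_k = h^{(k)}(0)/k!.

f: a_k = -2, -2, -1, -1/3, -1/12, -1/60, -1/360, -1/2520, -1/20160, …
g: a_k = 0, 2, 0, -8/3, 0, 32/5, 0, -128/7, 0, …
L₀ := lclm(L_f,L_g); ord L₀ ≤ 1+2.
L = (8 - 8·x - 96·x^2 - 32·x^3)·Dx + (-9 + 88·x^2 - 16·x^4)·Dx^2 + (1 + 8·x + 8·x^2 + 32·x^3 + 16·x^4)·Dx^3  (order 3).
h: a_k = -2, 0, -1, -3, -1/12, 383/60, -1/360, -6583/360, -1/20160, …
ICs: h(0) = -2, h′(0) = 0, h′′(0) = -2.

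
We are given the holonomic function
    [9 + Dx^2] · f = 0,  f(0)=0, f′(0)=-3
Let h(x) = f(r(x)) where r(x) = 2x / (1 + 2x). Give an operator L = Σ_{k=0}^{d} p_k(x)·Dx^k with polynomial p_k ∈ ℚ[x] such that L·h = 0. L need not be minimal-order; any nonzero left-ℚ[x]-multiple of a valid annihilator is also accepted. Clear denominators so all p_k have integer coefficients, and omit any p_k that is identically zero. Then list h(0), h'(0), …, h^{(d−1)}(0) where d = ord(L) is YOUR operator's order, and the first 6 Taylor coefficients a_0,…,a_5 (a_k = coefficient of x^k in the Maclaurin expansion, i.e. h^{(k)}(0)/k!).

f: a_k = 0, -3, 0, 9/2, 0, -81/40, …
L₀ from L_f via x↦r, Dx↦r'^{-1}Dx.
L = 36 + (4 + 24·x + 48·x^2 + 32·x^3)·Dx + (1 + 8·x + 24·x^2 + 32·x^3 + 16·x^4)·Dx^2  (order 2).
h: a_k = 0, -6, 12, 12, -168, 3516/5, …
ICs: h(0) = 0, h′(0) = -6.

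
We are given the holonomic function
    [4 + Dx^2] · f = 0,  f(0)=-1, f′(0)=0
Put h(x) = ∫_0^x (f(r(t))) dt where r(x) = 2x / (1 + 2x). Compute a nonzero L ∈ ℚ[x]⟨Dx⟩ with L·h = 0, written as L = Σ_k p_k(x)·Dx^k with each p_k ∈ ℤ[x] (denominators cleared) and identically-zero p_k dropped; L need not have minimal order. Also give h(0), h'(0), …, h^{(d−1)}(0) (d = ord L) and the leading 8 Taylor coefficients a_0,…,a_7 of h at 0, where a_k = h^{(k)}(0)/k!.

f: a_k = -1, 0, 2, 0, -2/3, 0, 4/45, 0, …
Substitute x→r, Dx→(1/r')Dx; clear ⇒ L₀.
h=∫₀ˣh₀: take L = L₀·Dx.
L = 16·Dx + (4 + 24·x + 48·x^2 + 32·x^3)·Dx^2 + (1 + 8·x + 24·x^2 + 32·x^3 + 16·x^4)·Dx^3  (order 3).
h: a_k = 0, -1, 0, 8/3, -8, 256/15, -256/9, 1408/45, …
ICs: h(0) = 0, h′(0) = -1, h′′(0) = 0.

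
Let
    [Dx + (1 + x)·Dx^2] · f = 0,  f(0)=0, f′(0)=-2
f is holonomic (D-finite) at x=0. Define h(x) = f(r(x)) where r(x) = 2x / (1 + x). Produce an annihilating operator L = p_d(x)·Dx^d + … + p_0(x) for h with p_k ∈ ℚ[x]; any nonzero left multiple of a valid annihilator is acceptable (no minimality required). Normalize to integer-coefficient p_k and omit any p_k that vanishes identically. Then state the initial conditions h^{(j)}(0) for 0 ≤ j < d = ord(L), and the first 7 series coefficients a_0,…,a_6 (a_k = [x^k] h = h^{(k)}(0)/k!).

L = (4 + 6·x)·Dx + (1 + 4·x + 3·x^2)·Dx^2  (order 2).
h: a_k = 0, -4, 8, -52/3, 40, -484/5, 728/3, …
ICs: h(0) = 0, h′(0) = -4.

f: a_k = 0, -2, 1, -2/3, 1/2, -2/5, 1/3, …
f∘r: x↦r, Dx↦Dx/r' in L_f ⇒ L₀.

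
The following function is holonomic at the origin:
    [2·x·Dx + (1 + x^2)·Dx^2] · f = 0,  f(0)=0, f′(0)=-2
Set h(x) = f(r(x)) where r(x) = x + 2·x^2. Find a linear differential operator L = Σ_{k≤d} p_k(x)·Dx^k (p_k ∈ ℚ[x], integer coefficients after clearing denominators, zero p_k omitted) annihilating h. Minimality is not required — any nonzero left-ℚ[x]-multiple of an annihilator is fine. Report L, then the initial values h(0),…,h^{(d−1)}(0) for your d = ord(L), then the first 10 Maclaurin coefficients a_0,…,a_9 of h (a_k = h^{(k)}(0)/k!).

L = (-4 + 2·x + 16·x^2 + 48·x^3 + 48·x^4)·Dx + (1 + 4·x + x^2 + 8·x^3 + 20·x^4 + 16·x^5)·Dx^2  (order 2).
h: a_k = 0, -2, -4, 2/3, 4, 38/5, 4/3, -110/7, -28, -74/9, …
ICs: h(0) = 0, h′(0) = -2.

f: a_k = 0, -2, 0, 2/3, 0, -2/5, 0, 2/7, 0, -2/9, …
Substitute x→r, Dx→(1/r')Dx; clear ⇒ L₀.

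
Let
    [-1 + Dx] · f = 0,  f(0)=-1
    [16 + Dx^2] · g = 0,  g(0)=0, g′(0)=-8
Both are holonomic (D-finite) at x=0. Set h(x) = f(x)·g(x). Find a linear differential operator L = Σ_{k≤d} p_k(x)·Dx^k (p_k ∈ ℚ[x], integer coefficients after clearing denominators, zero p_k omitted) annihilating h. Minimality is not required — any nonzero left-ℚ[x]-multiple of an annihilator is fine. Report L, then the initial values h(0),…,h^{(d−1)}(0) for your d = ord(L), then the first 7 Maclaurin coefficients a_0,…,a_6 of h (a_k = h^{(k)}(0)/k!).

L = 17 - 2·Dx + Dx^2  (order 2).
h: a_k = 0, 8, 8, -52/3, -20, 101/15, 611/45, …
ICs: h(0) = 0, h′(0) = 8.

f: a_k = -1, -1, -1/2, -1/6, -1/24, -1/120, -1/720, …
g: a_k = 0, -8, 0, 64/3, 0, -256/15, 0, …
Product ⇒ symmetric product L₀, ord ≤ 2.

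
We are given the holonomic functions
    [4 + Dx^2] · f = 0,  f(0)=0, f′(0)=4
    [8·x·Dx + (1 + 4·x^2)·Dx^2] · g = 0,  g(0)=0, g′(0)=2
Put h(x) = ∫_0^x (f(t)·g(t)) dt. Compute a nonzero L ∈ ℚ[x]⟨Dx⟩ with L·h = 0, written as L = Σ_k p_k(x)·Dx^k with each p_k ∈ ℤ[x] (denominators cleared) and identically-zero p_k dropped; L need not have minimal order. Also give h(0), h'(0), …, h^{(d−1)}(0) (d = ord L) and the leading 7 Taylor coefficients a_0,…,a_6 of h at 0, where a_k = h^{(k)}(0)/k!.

L = (80 + 832·x^2 + 1408·x^4 + 2048·x^6 + 2048·x^8)·Dx + (96·x + 640·x^3 + 1536·x^5 + 2048·x^7)·Dx^2 + (24 + 256·x^2 + 576·x^4 + 1024·x^6 + 1024·x^8)·Dx^3 + (24·x + 160·x^3 + 384·x^5 + 512·x^7)·Dx^4 + (1 + 12·x^2 + 56·x^4 + 128·x^6 + 128·x^8)·Dx^5  (order 5).
h: a_k = 0, 0, 0, 8/3, 0, -16/5, 0, …
ICs: h(0) = 0, h′(0) = 0, h′′(0) = 0, h′′′(0) = 16, h′′′′(0) = 0.

f: a_k = 0, 4, 0, -8/3, 0, 8/15, 0, …
g: a_k = 0, 2, 0, -8/3, 0, 32/5, 0, …
Product ⇒ symmetric product L₀, ord ≤ 4.
Integrate: L := L₀·Dx.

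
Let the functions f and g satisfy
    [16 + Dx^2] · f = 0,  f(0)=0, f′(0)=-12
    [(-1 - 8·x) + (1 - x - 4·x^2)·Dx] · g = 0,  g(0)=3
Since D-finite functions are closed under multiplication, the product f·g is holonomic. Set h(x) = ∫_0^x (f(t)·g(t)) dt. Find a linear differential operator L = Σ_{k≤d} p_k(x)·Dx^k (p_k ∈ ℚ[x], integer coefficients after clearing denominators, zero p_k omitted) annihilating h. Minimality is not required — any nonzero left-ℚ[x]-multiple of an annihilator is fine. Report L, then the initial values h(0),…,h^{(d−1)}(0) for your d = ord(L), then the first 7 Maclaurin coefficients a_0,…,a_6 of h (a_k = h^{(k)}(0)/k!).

f: a_k = 0, -12, 0, 32, 0, -128/5, 0, …
g: a_k = 3, 3, 15, 27, 87, 195, 543, …
Sym-product of L_f,L_g gives L₀ (≤ ord 2).
∫: right-multiply L₀ by Dx.
L = (-8 + 16·x + 64·x^2)·Dx + (2 + 16·x)·Dx^2 + (-1 + x + 4·x^2)·Dx^3  (order 3).
h: a_k = 0, 0, -18, -12, -21, -228/5, -534/5, …
ICs: h(0) = 0, h′(0) = 0, h′′(0) = -36.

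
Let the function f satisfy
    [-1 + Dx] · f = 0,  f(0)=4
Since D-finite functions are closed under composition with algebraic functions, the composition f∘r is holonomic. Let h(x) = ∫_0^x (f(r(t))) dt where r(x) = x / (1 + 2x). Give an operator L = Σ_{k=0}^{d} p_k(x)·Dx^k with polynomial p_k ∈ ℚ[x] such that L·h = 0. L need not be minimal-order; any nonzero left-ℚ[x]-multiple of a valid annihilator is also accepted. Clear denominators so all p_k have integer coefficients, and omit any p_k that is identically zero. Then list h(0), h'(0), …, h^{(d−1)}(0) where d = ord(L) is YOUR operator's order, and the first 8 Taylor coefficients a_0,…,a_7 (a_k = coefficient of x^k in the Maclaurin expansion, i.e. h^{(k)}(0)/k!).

f: a_k = 4, 4, 2, 2/3, 1/6, 1/30, 1/180, 1/1260, …
L₀ from L_f via x↦r, Dx↦r'^{-1}Dx.
∫: right-multiply L₀ by Dx.
L = -Dx + (1 + 4·x + 4·x^2)·Dx^2  (order 2).
h: a_k = 0, 4, 2, -2, 13/6, -71/30, 49/20, -2699/1260, …
ICs: h(0) = 0, h′(0) = 4.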